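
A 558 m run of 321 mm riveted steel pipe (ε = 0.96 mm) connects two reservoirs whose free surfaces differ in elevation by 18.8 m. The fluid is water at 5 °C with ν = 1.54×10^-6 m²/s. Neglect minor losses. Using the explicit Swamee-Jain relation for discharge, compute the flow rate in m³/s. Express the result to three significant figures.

Q ≈ 0.230 m³/s

Swamee-Jain (Type II): Q = -0.965·√(gD⁵h_f/L)·ln[ε/(3.7D) + √(3.17ν²L/(gD³h_f))]
√(gD⁵h_f/L) = √(9.81·0.321⁵·18.8/558) = 0.03356
ε/(3.7D) = 8.08×10^-4; √(3.17ν²L/(gD³h_f)) = 2.62×10^-5
Q = -0.965·0.03356·ln(8.345×10^-4) = 0.2296 m³/s
Check: V = 2.84 m/s, Re = 5.91×10^5, f = 0.02647, h_f = 18.9 m ≈ 18.8 m ✓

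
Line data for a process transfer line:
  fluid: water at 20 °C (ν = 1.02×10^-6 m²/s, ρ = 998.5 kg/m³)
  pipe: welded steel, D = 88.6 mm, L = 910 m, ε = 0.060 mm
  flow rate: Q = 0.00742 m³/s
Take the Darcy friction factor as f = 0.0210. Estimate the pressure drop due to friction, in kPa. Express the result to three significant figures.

Δp ≈ 156 kPa

V = 4Q/(πD²) = 4·0.00742/(π·0.0886²) = 1.204 m/s
h_f = f(L/D)V²/(2g) = 0.02100·(910/0.0886)·1.204²/(2·9.81) = 15.92 m
Δp = ρg·h_f = 998.5·9.81·15.92 = 156.0 kPa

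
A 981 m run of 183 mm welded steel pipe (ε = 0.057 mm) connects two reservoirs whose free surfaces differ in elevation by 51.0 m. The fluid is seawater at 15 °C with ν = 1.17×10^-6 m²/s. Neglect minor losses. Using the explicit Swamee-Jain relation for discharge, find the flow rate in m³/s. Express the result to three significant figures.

Swamee-Jain (Type II): Q = -0.965·√(gD⁵h_f/L)·ln[ε/(3.7D) + √(3.17ν²L/(gD³h_f))]
√(gD⁵h_f/L) = √(9.81·0.183⁵·51.0/981) = 0.01023
ε/(3.7D) = 8.42×10^-5; √(3.17ν²L/(gD³h_f)) = 3.73×10^-5
Q = -0.965·0.01023·ln(1.214×10^-4) = 0.08901 m³/s
Check: V = 3.38 m/s, Re = 5.29×10^5, f = 0.01640, h_f = 51.3 m ≈ 51.0 m ✓

Q ≈ 0.0890 m³/s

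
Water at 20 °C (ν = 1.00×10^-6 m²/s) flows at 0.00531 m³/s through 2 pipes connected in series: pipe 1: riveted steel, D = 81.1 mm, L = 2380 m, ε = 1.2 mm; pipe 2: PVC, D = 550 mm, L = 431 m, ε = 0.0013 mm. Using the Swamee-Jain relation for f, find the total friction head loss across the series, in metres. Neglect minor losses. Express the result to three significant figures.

H ≈ 70.0 m

Pipe 1: V = 1.028 m/s, Re = 8.34×10^4, ε/D = 0.0148, f = 0.04431, h_1 = f(L/D)V²/2g = 70.02 m
Pipe 2: V = 0.02235 m/s, Re = 1.23×10^4, ε/D = 2.36×10^-6, f = 0.02929, h_2 = f(L/D)V²/2g = 5.844×10^-4 m
Series → Q common, losses add: H = Σh = 70.02 m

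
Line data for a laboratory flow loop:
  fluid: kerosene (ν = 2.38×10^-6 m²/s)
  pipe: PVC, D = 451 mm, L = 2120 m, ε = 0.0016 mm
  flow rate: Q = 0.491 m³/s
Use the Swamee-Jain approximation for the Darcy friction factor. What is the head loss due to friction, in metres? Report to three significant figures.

V = 4Q/(πD²) = 4·0.491/(π·0.451²) = 3.074 m/s
Re = VD/ν = 3.074·0.451/2.38×10^-6 = 5.82×10^5 → turbulent
ε/D = 0.0016/451 = 3.55×10^-6
Swamee-Jain: f = 0.01280
h_f = f(L/D)V²/(2g) = 0.01280·(2120/0.451)·3.074²/(2·9.81) = 28.98 m

h_f ≈ 29.0 m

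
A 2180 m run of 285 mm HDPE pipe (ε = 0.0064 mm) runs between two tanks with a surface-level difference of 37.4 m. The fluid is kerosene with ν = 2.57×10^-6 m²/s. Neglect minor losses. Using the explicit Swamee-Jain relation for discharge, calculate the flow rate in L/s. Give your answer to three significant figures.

Q ≈ 162 L/s

Swamee-Jain (Type II): Q = -0.965·√(gD⁵h_f/L)·ln[ε/(3.7D) + √(3.17ν²L/(gD³h_f))]
√(gD⁵h_f/L) = √(9.81·0.285⁵·37.4/2180) = 0.01779
ε/(3.7D) = 6.07×10^-6; √(3.17ν²L/(gD³h_f)) = 7.33×10^-5
Q = -0.965·0.01779·ln(7.938×10^-5) = 0.1621 m³/s
Check: V = 2.54 m/s, Re = 2.82×10^5, f = 0.01480, h_f = 37.2 m ≈ 37.4 m ✓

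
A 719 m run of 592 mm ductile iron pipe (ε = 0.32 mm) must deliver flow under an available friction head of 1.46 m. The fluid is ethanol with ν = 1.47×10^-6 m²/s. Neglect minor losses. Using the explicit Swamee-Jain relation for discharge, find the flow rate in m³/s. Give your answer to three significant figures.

Q ≈ 0.315 m³/s

Swamee-Jain (Type II): Q = -0.965·√(gD⁵h_f/L)·ln[ε/(3.7D) + √(3.17ν²L/(gD³h_f))]
√(gD⁵h_f/L) = √(9.81·0.592⁵·1.46/719) = 0.03806
ε/(3.7D) = 1.46×10^-4; √(3.17ν²L/(gD³h_f)) = 4.07×10^-5
Q = -0.965·0.03806·ln(1.868×10^-4) = 0.3153 m³/s
Check: V = 1.15 m/s, Re = 4.61×10^5, f = 0.01810, h_f = 1.47 m ≈ 1.46 m ✓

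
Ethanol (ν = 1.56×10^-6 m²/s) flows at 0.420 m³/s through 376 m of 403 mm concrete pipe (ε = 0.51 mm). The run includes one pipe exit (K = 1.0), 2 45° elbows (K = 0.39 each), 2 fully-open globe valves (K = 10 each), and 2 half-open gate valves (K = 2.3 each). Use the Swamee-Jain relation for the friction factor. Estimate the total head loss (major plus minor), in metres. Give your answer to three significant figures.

H_L ≈ 25.5 m

V = 4Q/(πD²) = 3.293 m/s; V²/2g = 0.5526 m
Re = 8.51×10^5, ε/D = 0.00127 → f = 0.02121 (Swamee-Jain)
Major: h_f = f(L/D)·V²/2g = 0.02121·933.0·0.5526 = 10.93 m
Minor: ΣK = 26.4; h_m = ΣK·V²/2g = 14.58 m
Total H_L = 10.93 + 14.58 = 25.51 m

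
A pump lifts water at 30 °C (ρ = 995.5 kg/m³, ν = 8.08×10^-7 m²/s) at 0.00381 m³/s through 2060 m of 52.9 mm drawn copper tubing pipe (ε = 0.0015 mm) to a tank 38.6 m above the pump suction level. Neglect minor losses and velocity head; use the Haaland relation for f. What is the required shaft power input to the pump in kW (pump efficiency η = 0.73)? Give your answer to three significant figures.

V = 4Q/(πD²) = 1.733 m/s; Re = 1.13×10^5; ε/D = 2.84×10^-5; f = 0.01749
h_f = f(L/D)V²/2g = 104.3 m
Total head H = z + h_f = 38.6 + 104.3 = 142.9 m
P_hyd = ρgQH = 995.5·9.81·0.00381·142.9 = 5.317 kW
P_shaft = P_hyd/η = 5.317/0.73 = 7.283 kW

P_shaft ≈ 7.28 kW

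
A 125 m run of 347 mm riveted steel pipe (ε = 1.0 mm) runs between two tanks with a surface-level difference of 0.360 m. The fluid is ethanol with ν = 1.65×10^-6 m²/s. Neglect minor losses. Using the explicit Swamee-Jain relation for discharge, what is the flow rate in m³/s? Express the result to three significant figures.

Q ≈ 0.0811 m³/s

Swamee-Jain (Type II): Q = -0.965·√(gD⁵h_f/L)·ln[ε/(3.7D) + √(3.17ν²L/(gD³h_f))]
√(gD⁵h_f/L) = √(9.81·0.347⁵·0.360/125) = 0.01192
ε/(3.7D) = 7.79×10^-4; √(3.17ν²L/(gD³h_f)) = 8.55×10^-5
Q = -0.965·0.01192·ln(8.644×10^-4) = 0.08115 m³/s
Check: V = 0.858 m/s, Re = 1.80×10^5, f = 0.02683, h_f = 0.363 m ≈ 0.360 m ✓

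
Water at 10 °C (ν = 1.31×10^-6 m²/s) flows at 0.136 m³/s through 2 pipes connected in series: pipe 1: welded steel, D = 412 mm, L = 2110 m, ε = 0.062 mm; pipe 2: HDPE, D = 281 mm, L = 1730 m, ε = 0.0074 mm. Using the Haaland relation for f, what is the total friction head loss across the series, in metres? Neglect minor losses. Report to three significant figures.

H ≈ 24.6 m

Pipe 1: V = 1.020 m/s, Re = 3.21×10^5, ε/D = 1.50×10^-4, f = 0.01553, h_1 = f(L/D)V²/2g = 4.220 m
Pipe 2: V = 2.193 m/s, Re = 4.70×10^5, ε/D = 2.63×10^-5, f = 0.01351, h_2 = f(L/D)V²/2g = 20.39 m
Series → Q common, losses add: H = Σh = 24.61 m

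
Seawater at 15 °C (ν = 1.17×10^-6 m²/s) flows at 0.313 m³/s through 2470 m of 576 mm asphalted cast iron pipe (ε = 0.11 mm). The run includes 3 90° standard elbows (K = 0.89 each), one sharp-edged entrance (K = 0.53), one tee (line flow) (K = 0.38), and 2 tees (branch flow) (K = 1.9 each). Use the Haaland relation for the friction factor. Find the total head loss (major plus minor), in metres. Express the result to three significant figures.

H_L ≈ 5.27 m

V = 4Q/(πD²) = 1.201 m/s; V²/2g = 0.07354 m
Re = 5.91×10^5, ε/D = 1.91×10^-4 → f = 0.01500 (Haaland)
Major: h_f = f(L/D)·V²/2g = 0.01500·4288·0.07354 = 4.730 m
Minor: ΣK = 7.38; h_m = ΣK·V²/2g = 0.5427 m
Total H_L = 4.730 + 0.5427 = 5.273 m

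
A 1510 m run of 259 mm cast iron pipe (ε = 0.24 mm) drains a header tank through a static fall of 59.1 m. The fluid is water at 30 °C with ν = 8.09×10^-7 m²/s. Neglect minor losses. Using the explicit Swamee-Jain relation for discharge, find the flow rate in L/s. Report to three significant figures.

Q ≈ 168 L/s

Swamee-Jain (Type II): Q = -0.965·√(gD⁵h_f/L)·ln[ε/(3.7D) + √(3.17ν²L/(gD³h_f))]
√(gD⁵h_f/L) = √(9.81·0.259⁵·59.1/1510) = 0.02115
ε/(3.7D) = 2.50×10^-4; √(3.17ν²L/(gD³h_f)) = 1.76×10^-5
Q = -0.965·0.02115·ln(2.681×10^-4) = 0.1679 m³/s
Check: V = 3.19 m/s, Re = 1.02×10^6, f = 0.01968, h_f = 59.4 m ≈ 59.1 m ✓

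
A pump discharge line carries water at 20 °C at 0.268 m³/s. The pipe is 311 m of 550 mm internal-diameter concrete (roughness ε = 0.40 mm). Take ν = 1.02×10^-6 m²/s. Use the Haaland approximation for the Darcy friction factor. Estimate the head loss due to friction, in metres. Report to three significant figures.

V = 4Q/(πD²) = 4·0.268/(π·0.550²) = 1.128 m/s
Re = VD/ν = 1.128·0.550/1.02×10^-6 = 6.08×10^5 → turbulent
ε/D = 0.40/550 = 7.27×10^-4
Haaland: f = 0.01878
h_f = f(L/D)V²/(2g) = 0.01878·(311/0.550)·1.128²/(2·9.81) = 0.6885 m

h_f ≈ 0.689 m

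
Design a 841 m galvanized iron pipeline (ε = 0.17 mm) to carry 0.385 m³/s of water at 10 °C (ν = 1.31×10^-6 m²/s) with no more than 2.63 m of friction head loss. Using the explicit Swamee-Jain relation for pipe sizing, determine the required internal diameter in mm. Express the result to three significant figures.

Swamee-Jain (Type III): D = 0.66·[ε^1.25·(LQ²/(gh_f))^4.75 + ν·Q^9.4·(L/(gh_f))^5.2]^0.04
LQ²/(gh_f) = 4.832; L/(gh_f) = 32.60
Term 1 = ε^1.25·(…)^4.75 = 0.0345; Term 2 = ν·Q^9.4·(…)^5.2 = 0.0123
D = 0.66·(0.0345 + 0.0123)^0.04 = 0.5839 m = 584 mm
Check: V = 1.44 m/s, Re = 6.41×10^5, f = 0.01604, h_f = 2.43 m ≈ 2.63 m ✓

D ≈ 584 mm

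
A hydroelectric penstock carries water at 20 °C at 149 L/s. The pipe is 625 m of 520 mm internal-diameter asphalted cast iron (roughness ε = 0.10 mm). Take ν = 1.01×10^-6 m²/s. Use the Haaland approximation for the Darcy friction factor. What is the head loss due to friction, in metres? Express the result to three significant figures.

V = 4Q/(πD²) = 4·0.149/(π·0.520²) = 0.7016 m/s
Re = VD/ν = 0.7016·0.520/1.01×10^-6 = 3.61×10^5 → turbulent
ε/D = 0.10/520 = 1.92×10^-4
Haaland: f = 0.01569
h_f = f(L/D)V²/(2g) = 0.01569·(625/0.520)·0.7016²/(2·9.81) = 0.4730 m

h_f ≈ 0.473 m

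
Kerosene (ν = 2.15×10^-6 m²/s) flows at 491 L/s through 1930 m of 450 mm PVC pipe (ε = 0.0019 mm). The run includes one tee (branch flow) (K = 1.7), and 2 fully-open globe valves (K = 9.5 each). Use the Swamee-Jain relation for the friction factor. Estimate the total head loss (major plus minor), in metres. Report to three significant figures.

H_L ≈ 36.3 m

V = 4Q/(πD²) = 3.087 m/s; V²/2g = 0.4858 m
Re = 6.46×10^5, ε/D = 4.22×10^-6 → f = 0.01259 (Swamee-Jain)
Major: h_f = f(L/D)·V²/2g = 0.01259·4289·0.4858 = 26.23 m
Minor: ΣK = 20.7; h_m = ΣK·V²/2g = 10.06 m
Total H_L = 26.23 + 10.06 = 36.29 m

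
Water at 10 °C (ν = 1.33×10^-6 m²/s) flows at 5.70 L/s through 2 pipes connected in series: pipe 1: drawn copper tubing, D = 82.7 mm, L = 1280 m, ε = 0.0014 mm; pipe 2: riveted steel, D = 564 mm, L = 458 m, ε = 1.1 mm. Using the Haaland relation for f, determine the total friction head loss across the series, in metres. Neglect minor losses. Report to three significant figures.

Pipe 1: V = 1.061 m/s, Re = 6.60×10^4, ε/D = 1.69×10^-5, f = 0.01953, h_1 = f(L/D)V²/2g = 17.35 m
Pipe 2: V = 0.02282 m/s, Re = 9680, ε/D = 0.00195, f = 0.03372, h_2 = f(L/D)V²/2g = 7.264×10^-4 m
Series → Q common, losses add: H = Σh = 17.35 m

H ≈ 17.3 m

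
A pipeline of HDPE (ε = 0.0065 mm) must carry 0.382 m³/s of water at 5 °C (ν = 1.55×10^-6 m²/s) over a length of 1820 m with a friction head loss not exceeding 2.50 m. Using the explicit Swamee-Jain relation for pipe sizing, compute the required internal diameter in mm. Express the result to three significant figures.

Swamee-Jain (Type III): D = 0.66·[ε^1.25·(LQ²/(gh_f))^4.75 + ν·Q^9.4·(L/(gh_f))^5.2]^0.04
LQ²/(gh_f) = 10.83; L/(gh_f) = 74.21
Term 1 = ε^1.25·(…)^4.75 = 0.0269; Term 2 = ν·Q^9.4·(…)^5.2 = 0.973
D = 0.66·(0.0269 + 0.973)^0.04 = 0.6600 m = 660 mm
Check: V = 1.12 m/s, Re = 4.75×10^5, f = 0.01336, h_f = 2.34 m ≈ 2.50 m ✓

D ≈ 660 mm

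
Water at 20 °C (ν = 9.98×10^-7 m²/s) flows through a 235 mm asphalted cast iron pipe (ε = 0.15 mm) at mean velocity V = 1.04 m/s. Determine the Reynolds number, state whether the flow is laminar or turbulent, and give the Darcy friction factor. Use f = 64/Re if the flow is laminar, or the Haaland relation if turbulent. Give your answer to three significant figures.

Re ≈ 2.45×10^5; turbulent; f ≈ 0.0191

Re = VD/ν = 1.040·0.235/9.98×10^-7 = 2.45×10^5
Re > 4000 → turbulent; ε/D = 6.38×10^-4
Haaland: f = 0.01906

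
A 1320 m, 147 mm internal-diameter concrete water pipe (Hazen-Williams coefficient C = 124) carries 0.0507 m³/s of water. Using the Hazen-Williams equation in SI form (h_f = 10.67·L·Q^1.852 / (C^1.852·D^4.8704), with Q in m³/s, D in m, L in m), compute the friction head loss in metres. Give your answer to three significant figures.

h_f = 10.67·1320·0.0507^1.852 / (124^1.852·0.147^4.8704) = 84.90 m

h_f ≈ 84.9 m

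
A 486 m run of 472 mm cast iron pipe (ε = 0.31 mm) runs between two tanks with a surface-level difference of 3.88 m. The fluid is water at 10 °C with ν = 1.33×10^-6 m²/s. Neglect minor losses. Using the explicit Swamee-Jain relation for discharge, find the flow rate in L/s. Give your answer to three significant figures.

Swamee-Jain (Type II): Q = -0.965·√(gD⁵h_f/L)·ln[ε/(3.7D) + √(3.17ν²L/(gD³h_f))]
√(gD⁵h_f/L) = √(9.81·0.472⁵·3.88/486) = 0.04283
ε/(3.7D) = 1.78×10^-4; √(3.17ν²L/(gD³h_f)) = 2.61×10^-5
Q = -0.965·0.04283·ln(2.036×10^-4) = 0.3513 m³/s
Check: V = 2.01 m/s, Re = 7.13×10^5, f = 0.01845, h_f = 3.90 m ≈ 3.88 m ✓

Q ≈ 351 L/s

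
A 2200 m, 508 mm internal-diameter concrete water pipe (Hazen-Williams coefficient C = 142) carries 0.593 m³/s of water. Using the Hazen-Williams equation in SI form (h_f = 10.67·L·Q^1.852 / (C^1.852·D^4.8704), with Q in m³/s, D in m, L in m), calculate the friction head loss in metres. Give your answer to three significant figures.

h_f = 10.67·2200·0.593^1.852 / (142^1.852·0.508^4.8704) = 24.93 m

h_f ≈ 24.9 m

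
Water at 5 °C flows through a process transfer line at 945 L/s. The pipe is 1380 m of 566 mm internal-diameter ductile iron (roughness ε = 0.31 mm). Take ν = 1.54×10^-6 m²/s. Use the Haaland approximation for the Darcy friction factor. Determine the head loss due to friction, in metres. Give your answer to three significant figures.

V = 4Q/(πD²) = 4·0.945/(π·0.566²) = 3.756 m/s
Re = VD/ν = 3.756·0.566/1.54×10^-6 = 1.38×10^6 → turbulent
ε/D = 0.31/566 = 5.48×10^-4
Haaland: f = 0.01738
h_f = f(L/D)V²/(2g) = 0.01738·(1380/0.566)·3.756²/(2·9.81) = 30.47 m

h_f ≈ 30.5 m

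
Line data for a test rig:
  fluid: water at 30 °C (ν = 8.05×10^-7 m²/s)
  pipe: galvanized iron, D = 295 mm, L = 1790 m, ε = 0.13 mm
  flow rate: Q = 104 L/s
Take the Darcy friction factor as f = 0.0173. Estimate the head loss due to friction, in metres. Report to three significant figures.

V = 4Q/(πD²) = 4·0.104/(π·0.295²) = 1.522 m/s
h_f = f(L/D)V²/(2g) = 0.01730·(1790/0.295)·1.522²/(2·9.81) = 12.39 m

h_f ≈ 12.4 m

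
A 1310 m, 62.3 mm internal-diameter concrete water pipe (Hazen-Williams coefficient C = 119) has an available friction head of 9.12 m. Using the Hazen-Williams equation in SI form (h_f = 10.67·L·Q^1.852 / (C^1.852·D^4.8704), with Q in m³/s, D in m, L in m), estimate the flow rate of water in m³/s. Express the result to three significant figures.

Q ≈ 0.00153 m³/s

Rearranging: Q = [h_f·C^1.852·D^4.8704 / (10.67·L)]^(1/1.852)
Q = [9.12·119^1.852·0.0623^4.8704 / (10.67·1310)]^0.540 = 0.001532 m³/s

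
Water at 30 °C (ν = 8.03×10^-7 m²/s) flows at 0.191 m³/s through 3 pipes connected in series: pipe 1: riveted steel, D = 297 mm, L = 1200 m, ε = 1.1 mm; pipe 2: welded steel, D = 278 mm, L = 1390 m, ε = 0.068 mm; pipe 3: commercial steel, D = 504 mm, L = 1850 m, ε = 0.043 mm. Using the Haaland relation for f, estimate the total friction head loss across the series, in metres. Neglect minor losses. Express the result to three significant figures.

H ≈ 84.0 m

Pipe 1: V = 2.757 m/s, Re = 1.02×10^6, ε/D = 0.00370, f = 0.02795, h_1 = f(L/D)V²/2g = 43.74 m
Pipe 2: V = 3.147 m/s, Re = 1.09×10^6, ε/D = 2.45×10^-4, f = 0.01502, h_2 = f(L/D)V²/2g = 37.89 m
Pipe 3: V = 0.9574 m/s, Re = 6.01×10^5, ε/D = 8.53×10^-5, f = 0.01379, h_3 = f(L/D)V²/2g = 2.365 m
Series → Q common, losses add: H = Σh = 84.00 m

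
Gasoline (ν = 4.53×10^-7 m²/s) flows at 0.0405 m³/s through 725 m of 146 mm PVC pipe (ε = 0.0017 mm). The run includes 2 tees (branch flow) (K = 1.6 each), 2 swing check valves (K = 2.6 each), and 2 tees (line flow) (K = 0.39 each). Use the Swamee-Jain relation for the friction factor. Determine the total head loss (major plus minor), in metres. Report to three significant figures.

V = 4Q/(πD²) = 2.419 m/s; V²/2g = 0.2983 m
Re = 7.80×10^5, ε/D = 1.16×10^-5 → f = 0.01235 (Swamee-Jain)
Major: h_f = f(L/D)·V²/2g = 0.01235·4966·0.2983 = 18.30 m
Minor: ΣK = 9.18; h_m = ΣK·V²/2g = 2.738 m
Total H_L = 18.30 + 2.738 = 21.04 m

H_L ≈ 21.0 m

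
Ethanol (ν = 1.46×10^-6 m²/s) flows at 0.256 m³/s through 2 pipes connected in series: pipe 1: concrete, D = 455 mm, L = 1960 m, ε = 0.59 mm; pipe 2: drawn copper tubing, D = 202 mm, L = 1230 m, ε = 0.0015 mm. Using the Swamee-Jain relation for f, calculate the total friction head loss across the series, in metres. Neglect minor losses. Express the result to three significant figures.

Pipe 1: V = 1.574 m/s, Re = 4.91×10^5, ε/D = 0.00130, f = 0.02157, h_1 = f(L/D)V²/2g = 11.74 m
Pipe 2: V = 7.988 m/s, Re = 1.11×10^6, ε/D = 7.43×10^-6, f = 0.01161, h_2 = f(L/D)V²/2g = 229.9 m
Series → Q common, losses add: H = Σh = 241.7 m

H ≈ 242 m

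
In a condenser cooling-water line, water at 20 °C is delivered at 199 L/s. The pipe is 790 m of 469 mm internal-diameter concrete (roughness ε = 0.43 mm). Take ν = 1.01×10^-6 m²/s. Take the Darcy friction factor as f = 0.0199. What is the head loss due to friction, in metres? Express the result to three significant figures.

h_f ≈ 2.27 m

V = 4Q/(πD²) = 4·0.199/(π·0.469²) = 1.152 m/s
h_f = f(L/D)V²/(2g) = 0.01990·(790/0.469)·1.152²/(2·9.81) = 2.267 m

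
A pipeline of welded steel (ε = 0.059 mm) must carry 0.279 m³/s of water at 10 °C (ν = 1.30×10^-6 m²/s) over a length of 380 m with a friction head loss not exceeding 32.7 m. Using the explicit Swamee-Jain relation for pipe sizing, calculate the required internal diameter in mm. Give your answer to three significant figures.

Swamee-Jain (Type III): D = 0.66·[ε^1.25·(LQ²/(gh_f))^4.75 + ν·Q^9.4·(L/(gh_f))^5.2]^0.04
LQ²/(gh_f) = 0.09221; L/(gh_f) = 1.185
Term 1 = ε^1.25·(…)^4.75 = 6.26×10^-11; Term 2 = ν·Q^9.4·(…)^5.2 = 1.93×10^-11
D = 0.66·(6.26×10^-11 + 1.93×10^-11)^0.04 = 0.2607 m = 261 mm
Check: V = 5.23 m/s, Re = 1.05×10^6, f = 0.01501, h_f = 30.5 m ≈ 32.7 m ✓

D ≈ 261 mm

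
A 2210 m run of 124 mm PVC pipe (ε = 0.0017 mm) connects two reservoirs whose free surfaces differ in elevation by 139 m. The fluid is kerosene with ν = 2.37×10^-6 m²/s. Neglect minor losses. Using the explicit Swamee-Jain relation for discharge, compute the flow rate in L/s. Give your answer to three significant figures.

Q ≈ 36.8 L/s

Swamee-Jain (Type II): Q = -0.965·√(gD⁵h_f/L)·ln[ε/(3.7D) + √(3.17ν²L/(gD³h_f))]
√(gD⁵h_f/L) = √(9.81·0.124⁵·139/2210) = 0.004253
ε/(3.7D) = 3.71×10^-6; √(3.17ν²L/(gD³h_f)) = 1.23×10^-4
Q = -0.965·0.004253·ln(1.267×10^-4) = 0.03683 m³/s
Check: V = 3.05 m/s, Re = 1.60×10^5, f = 0.01635, h_f = 138 m ≈ 139 m ✓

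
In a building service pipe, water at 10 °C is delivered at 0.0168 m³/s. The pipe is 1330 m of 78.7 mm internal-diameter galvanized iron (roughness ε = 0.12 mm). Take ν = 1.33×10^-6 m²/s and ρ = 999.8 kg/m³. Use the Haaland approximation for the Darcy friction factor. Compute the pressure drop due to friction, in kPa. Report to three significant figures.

V = 4Q/(πD²) = 4·0.0168/(π·0.0787²) = 3.454 m/s
Re = VD/ν = 3.454·0.0787/1.33×10^-6 = 2.04×10^5 → turbulent
ε/D = 0.12/78.7 = 0.00152
Haaland: f = 0.02278
h_f = f(L/D)V²/(2g) = 0.02278·(1330/0.0787)·3.454²/(2·9.81) = 234.1 m
Δp = ρg·h_f = 999.8·9.81·234.1 = 2296 kPa

Δp ≈ 2300 kPa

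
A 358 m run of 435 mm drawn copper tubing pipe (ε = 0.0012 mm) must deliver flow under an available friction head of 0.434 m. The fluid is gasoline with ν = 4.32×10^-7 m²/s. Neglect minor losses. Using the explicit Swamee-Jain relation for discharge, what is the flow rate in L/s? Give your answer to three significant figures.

Swamee-Jain (Type II): Q = -0.965·√(gD⁵h_f/L)·ln[ε/(3.7D) + √(3.17ν²L/(gD³h_f))]
√(gD⁵h_f/L) = √(9.81·0.435⁵·0.434/358) = 0.01361
ε/(3.7D) = 7.46×10^-7; √(3.17ν²L/(gD³h_f)) = 2.46×10^-5
Q = -0.965·0.01361·ln(2.533×10^-5) = 0.1390 m³/s
Check: V = 0.935 m/s, Re = 9.42×10^5, f = 0.01179, h_f = 0.433 m ≈ 0.434 m ✓

Q ≈ 139 L/s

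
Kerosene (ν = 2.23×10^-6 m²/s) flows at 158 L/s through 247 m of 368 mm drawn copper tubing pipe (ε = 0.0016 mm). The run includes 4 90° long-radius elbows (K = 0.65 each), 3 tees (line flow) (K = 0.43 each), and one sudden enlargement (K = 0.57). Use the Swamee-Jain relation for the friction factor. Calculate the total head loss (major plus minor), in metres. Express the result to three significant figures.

H_L ≈ 1.63 m

V = 4Q/(πD²) = 1.485 m/s; V²/2g = 0.1125 m
Re = 2.45×10^5, ε/D = 4.35×10^-6 → f = 0.01498 (Swamee-Jain)
Major: h_f = f(L/D)·V²/2g = 0.01498·671.2·0.1125 = 1.131 m
Minor: ΣK = 4.46; h_m = ΣK·V²/2g = 0.5016 m
Total H_L = 1.131 + 0.5016 = 1.632 m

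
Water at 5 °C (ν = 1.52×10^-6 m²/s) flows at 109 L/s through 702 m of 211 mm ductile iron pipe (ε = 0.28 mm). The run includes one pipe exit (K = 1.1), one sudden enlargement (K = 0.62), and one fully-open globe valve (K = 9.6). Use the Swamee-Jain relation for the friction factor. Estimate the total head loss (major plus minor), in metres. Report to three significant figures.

H_L ≈ 41.4 m

V = 4Q/(πD²) = 3.117 m/s; V²/2g = 0.4953 m
Re = 4.33×10^5, ε/D = 0.00133 → f = 0.02175 (Swamee-Jain)
Major: h_f = f(L/D)·V²/2g = 0.02175·3327·0.4953 = 35.84 m
Minor: ΣK = 11.3; h_m = ΣK·V²/2g = 5.606 m
Total H_L = 35.84 + 5.606 = 41.45 m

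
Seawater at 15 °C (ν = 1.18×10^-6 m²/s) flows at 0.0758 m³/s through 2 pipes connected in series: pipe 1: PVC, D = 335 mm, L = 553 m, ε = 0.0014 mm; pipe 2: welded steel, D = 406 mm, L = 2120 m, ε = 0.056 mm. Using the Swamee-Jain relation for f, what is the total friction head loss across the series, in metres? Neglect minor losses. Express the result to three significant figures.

H ≈ 2.45 m

Pipe 1: V = 0.8600 m/s, Re = 2.44×10^5, ε/D = 4.18×10^-6, f = 0.01499, h_1 = f(L/D)V²/2g = 0.9327 m
Pipe 2: V = 0.5855 m/s, Re = 2.01×10^5, ε/D = 1.38×10^-4, f = 0.01667, h_2 = f(L/D)V²/2g = 1.520 m
Series → Q common, losses add: H = Σh = 2.453 m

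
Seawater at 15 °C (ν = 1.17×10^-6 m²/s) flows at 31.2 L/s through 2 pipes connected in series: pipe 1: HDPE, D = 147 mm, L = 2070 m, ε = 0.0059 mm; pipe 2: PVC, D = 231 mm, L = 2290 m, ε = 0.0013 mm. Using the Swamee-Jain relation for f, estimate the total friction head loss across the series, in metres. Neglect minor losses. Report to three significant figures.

H ≈ 42.2 m

Pipe 1: V = 1.838 m/s, Re = 2.31×10^5, ε/D = 4.01×10^-5, f = 0.01550, h_1 = f(L/D)V²/2g = 37.59 m
Pipe 2: V = 0.7445 m/s, Re = 1.47×10^5, ε/D = 5.63×10^-6, f = 0.01655, h_2 = f(L/D)V²/2g = 4.635 m
Series → Q common, losses add: H = Σh = 42.23 m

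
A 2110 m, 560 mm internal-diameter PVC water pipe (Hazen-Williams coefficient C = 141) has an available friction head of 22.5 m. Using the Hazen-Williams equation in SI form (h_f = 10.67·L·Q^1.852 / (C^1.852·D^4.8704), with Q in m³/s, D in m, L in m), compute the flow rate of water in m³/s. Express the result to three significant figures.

Q ≈ 0.736 m³/s

Rearranging: Q = [h_f·C^1.852·D^4.8704 / (10.67·L)]^(1/1.852)
Q = [22.5·141^1.852·0.560^4.8704 / (10.67·2110)]^0.540 = 0.7362 m³/s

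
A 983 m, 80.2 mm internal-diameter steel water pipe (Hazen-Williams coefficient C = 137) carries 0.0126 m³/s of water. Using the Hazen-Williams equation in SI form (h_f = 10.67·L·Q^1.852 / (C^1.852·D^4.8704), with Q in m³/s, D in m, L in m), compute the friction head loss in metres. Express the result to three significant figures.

h_f ≈ 76.3 m

h_f = 10.67·983·0.0126^1.852 / (137^1.852·0.0802^4.8704) = 76.30 m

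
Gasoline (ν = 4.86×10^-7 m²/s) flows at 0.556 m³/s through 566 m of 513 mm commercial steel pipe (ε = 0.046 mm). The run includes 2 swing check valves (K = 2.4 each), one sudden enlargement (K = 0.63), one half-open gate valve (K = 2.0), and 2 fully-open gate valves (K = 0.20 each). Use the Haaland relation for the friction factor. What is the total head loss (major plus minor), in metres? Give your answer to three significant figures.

H_L ≈ 7.91 m

V = 4Q/(πD²) = 2.690 m/s; V²/2g = 0.3688 m
Re = 2.84×10^6, ε/D = 8.97×10^-5 → f = 0.01234 (Haaland)
Major: h_f = f(L/D)·V²/2g = 0.01234·1103·0.3688 = 5.020 m
Minor: ΣK = 7.83; h_m = ΣK·V²/2g = 2.888 m
Total H_L = 5.020 + 2.888 = 7.908 m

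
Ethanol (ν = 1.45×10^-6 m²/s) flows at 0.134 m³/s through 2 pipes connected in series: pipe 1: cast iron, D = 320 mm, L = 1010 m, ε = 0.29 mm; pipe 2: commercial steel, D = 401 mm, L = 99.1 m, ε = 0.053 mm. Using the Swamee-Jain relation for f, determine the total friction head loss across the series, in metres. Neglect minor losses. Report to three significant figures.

Pipe 1: V = 1.666 m/s, Re = 3.68×10^5, ε/D = 9.06×10^-4, f = 0.02016, h_1 = f(L/D)V²/2g = 9.005 m
Pipe 2: V = 1.061 m/s, Re = 2.93×10^5, ε/D = 1.32×10^-4, f = 0.01578, h_2 = f(L/D)V²/2g = 0.2238 m
Series → Q common, losses add: H = Σh = 9.228 m

H ≈ 9.23 m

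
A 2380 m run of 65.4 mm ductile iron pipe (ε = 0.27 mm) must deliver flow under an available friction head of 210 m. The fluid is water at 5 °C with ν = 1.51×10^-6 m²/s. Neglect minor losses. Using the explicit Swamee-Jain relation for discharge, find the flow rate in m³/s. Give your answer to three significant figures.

Swamee-Jain (Type II): Q = -0.965·√(gD⁵h_f/L)·ln[ε/(3.7D) + √(3.17ν²L/(gD³h_f))]
√(gD⁵h_f/L) = √(9.81·0.0654⁵·210/2380) = 0.001018
ε/(3.7D) = 0.00112; √(3.17ν²L/(gD³h_f)) = 1.73×10^-4
Q = -0.965·0.001018·ln(0.001289) = 0.006535 m³/s
Check: V = 1.95 m/s, Re = 8.43×10^4, f = 0.03020, h_f = 212 m ≈ 210 m ✓

Q ≈ 0.00653 m³/s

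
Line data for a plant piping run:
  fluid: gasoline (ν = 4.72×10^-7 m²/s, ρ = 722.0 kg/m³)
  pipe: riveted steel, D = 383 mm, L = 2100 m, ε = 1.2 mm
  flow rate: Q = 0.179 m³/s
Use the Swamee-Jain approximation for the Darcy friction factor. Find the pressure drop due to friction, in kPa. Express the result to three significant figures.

V = 4Q/(πD²) = 4·0.179/(π·0.383²) = 1.554 m/s
Re = VD/ν = 1.554·0.383/4.72×10^-7 = 1.26×10^6 → turbulent
ε/D = 1.2/383 = 0.00313
Swamee-Jain: f = 0.02665
h_f = f(L/D)V²/(2g) = 0.02665·(2100/0.383)·1.554²/(2·9.81) = 17.98 m
Δp = ρg·h_f = 722.0·9.81·17.98 = 127.3 kPa

Δp ≈ 127 kPa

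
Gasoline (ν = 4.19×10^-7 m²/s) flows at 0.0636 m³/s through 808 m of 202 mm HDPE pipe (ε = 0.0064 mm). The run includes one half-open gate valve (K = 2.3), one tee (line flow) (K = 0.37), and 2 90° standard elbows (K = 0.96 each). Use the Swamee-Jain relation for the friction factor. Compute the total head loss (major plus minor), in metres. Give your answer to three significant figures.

H_L ≈ 10.9 m

V = 4Q/(πD²) = 1.985 m/s; V²/2g = 0.2007 m
Re = 9.57×10^5, ε/D = 3.17×10^-5 → f = 0.01240 (Swamee-Jain)
Major: h_f = f(L/D)·V²/2g = 0.01240·4000·0.2007 = 9.956 m
Minor: ΣK = 4.59; h_m = ΣK·V²/2g = 0.9214 m
Total H_L = 9.956 + 0.9214 = 10.88 m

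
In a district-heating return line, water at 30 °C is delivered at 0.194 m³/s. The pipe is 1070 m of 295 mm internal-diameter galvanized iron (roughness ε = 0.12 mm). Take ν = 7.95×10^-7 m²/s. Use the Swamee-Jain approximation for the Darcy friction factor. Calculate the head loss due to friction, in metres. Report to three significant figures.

h_f ≈ 24.7 m

V = 4Q/(πD²) = 4·0.194/(π·0.295²) = 2.838 m/s
Re = VD/ν = 2.838·0.295/7.95×10^-7 = 1.05×10^6 → turbulent
ε/D = 0.12/295 = 4.07×10^-4
Swamee-Jain: f = 0.01660
h_f = f(L/D)V²/(2g) = 0.01660·(1070/0.295)·2.838²/(2·9.81) = 24.73 m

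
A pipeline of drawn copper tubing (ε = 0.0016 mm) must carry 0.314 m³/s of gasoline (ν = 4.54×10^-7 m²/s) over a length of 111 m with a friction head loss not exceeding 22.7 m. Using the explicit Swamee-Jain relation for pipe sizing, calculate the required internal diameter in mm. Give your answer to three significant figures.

Swamee-Jain (Type III): D = 0.66·[ε^1.25·(LQ²/(gh_f))^4.75 + ν·Q^9.4·(L/(gh_f))^5.2]^0.04
LQ²/(gh_f) = 0.04915; L/(gh_f) = 0.4985
Term 1 = ε^1.25·(…)^4.75 = 3.47×10^-14; Term 2 = ν·Q^9.4·(…)^5.2 = 2.27×10^-13
D = 0.66·(3.47×10^-14 + 2.27×10^-13)^0.04 = 0.2071 m = 207 mm
Check: V = 9.32 m/s, Re = 4.25×10^6, f = 0.009684, h_f = 23.0 m ≈ 22.7 m ✓

D ≈ 207 mm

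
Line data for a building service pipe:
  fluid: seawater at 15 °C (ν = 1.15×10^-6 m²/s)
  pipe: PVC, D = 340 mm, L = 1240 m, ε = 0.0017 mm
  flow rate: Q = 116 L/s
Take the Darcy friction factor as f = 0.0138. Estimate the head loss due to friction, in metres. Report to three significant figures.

V = 4Q/(πD²) = 4·0.116/(π·0.340²) = 1.278 m/s
h_f = f(L/D)V²/(2g) = 0.01380·(1240/0.340)·1.278²/(2·9.81) = 4.187 m

h_f ≈ 4.19 m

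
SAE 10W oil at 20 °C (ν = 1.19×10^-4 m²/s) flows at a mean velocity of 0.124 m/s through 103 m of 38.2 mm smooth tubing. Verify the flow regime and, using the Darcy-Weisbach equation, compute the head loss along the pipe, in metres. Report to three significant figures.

Re = VD/ν = 0.124·0.03820/1.19×10^-4 = 39.8 → laminar (Re < 2300)
f = 64/Re = 1.608
h_f = f(L/D)V²/(2g) = 1.608·(103/0.03820)·0.124²/(2·9.81) = 3.398 m

h_f ≈ 3.40 m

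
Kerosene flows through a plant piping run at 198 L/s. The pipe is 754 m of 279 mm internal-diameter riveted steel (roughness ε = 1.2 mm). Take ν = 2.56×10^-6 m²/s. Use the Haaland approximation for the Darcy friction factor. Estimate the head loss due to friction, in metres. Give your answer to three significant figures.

V = 4Q/(πD²) = 4·0.198/(π·0.279²) = 3.239 m/s
Re = VD/ν = 3.239·0.279/2.56×10^-6 = 3.53×10^5 → turbulent
ε/D = 1.2/279 = 0.00430
Haaland: f = 0.02936
h_f = f(L/D)V²/(2g) = 0.02936·(754/0.279)·3.239²/(2·9.81) = 42.42 m

h_f ≈ 42.4 m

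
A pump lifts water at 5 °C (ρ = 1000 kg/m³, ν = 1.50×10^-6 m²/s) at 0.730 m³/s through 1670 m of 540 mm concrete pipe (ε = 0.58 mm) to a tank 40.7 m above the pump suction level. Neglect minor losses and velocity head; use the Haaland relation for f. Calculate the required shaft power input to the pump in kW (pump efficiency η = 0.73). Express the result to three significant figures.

V = 4Q/(πD²) = 3.187 m/s; Re = 1.15×10^6; ε/D = 0.00107; f = 0.02024
h_f = f(L/D)V²/2g = 32.42 m
Total head H = z + h_f = 40.7 + 32.42 = 73.12 m
P_hyd = ρgQH = 1000·9.81·0.730·73.12 = 523.6 kW
P_shaft = P_hyd/η = 523.6/0.73 = 717.3 kW

P_shaft ≈ 717 kW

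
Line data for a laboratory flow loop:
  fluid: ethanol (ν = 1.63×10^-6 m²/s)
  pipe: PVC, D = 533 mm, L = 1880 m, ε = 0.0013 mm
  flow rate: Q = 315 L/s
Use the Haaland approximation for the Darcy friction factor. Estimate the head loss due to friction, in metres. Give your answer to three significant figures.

V = 4Q/(πD²) = 4·0.315/(π·0.533²) = 1.412 m/s
Re = VD/ν = 1.412·0.533/1.63×10^-6 = 4.62×10^5 → turbulent
ε/D = 0.0013/533 = 2.44×10^-6
Haaland: f = 0.01328
h_f = f(L/D)V²/(2g) = 0.01328·(1880/0.533)·1.412²/(2·9.81) = 4.757 m

h_f ≈ 4.76 m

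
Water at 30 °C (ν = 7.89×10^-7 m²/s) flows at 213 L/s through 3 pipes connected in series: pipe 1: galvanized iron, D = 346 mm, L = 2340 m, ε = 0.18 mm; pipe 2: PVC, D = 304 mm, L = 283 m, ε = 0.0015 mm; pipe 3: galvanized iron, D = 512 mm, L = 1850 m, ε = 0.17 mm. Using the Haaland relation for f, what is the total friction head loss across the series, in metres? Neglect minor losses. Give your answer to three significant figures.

Pipe 1: V = 2.265 m/s, Re = 9.93×10^5, ε/D = 5.20×10^-4, f = 0.01731, h_1 = f(L/D)V²/2g = 30.63 m
Pipe 2: V = 2.935 m/s, Re = 1.13×10^6, ε/D = 4.93×10^-6, f = 0.01144, h_2 = f(L/D)V²/2g = 4.675 m
Pipe 3: V = 1.035 m/s, Re = 6.71×10^5, ε/D = 3.32×10^-4, f = 0.01615, h_3 = f(L/D)V²/2g = 3.183 m
Series → Q common, losses add: H = Σh = 38.48 m

H ≈ 38.5 m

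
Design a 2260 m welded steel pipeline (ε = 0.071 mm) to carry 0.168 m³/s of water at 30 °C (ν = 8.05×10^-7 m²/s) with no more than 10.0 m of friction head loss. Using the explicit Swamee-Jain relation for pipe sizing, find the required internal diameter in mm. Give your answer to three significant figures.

D ≈ 384 mm

Swamee-Jain (Type III): D = 0.66·[ε^1.25·(LQ²/(gh_f))^4.75 + ν·Q^9.4·(L/(gh_f))^5.2]^0.04
LQ²/(gh_f) = 0.6502; L/(gh_f) = 23.04
Term 1 = ε^1.25·(…)^4.75 = 8.44×10^-7; Term 2 = ν·Q^9.4·(…)^5.2 = 5.11×10^-7
D = 0.66·(8.44×10^-7 + 5.11×10^-7)^0.04 = 0.3844 m = 384 mm
Check: V = 1.45 m/s, Re = 6.91×10^5, f = 0.01496, h_f = 9.39 m ≈ 10.0 m ✓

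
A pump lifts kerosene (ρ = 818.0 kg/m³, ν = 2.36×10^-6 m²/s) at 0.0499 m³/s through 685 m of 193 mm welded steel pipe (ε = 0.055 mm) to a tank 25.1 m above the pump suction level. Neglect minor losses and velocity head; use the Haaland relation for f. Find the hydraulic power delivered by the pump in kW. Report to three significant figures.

V = 4Q/(πD²) = 1.706 m/s; Re = 1.39×10^5; ε/D = 2.85×10^-4; f = 0.01822
h_f = f(L/D)V²/2g = 9.590 m
Total head H = z + h_f = 25.1 + 9.590 = 34.69 m
P_hyd = ρgQH = 818.0·9.81·0.0499·34.69 = 13.89 kW

P_hyd ≈ 13.9 kW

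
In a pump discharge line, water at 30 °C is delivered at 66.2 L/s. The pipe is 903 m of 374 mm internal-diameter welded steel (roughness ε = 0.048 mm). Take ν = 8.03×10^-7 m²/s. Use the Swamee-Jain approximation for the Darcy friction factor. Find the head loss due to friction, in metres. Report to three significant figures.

V = 4Q/(πD²) = 4·0.0662/(π·0.374²) = 0.6026 m/s
Re = VD/ν = 0.6026·0.374/8.03×10^-7 = 2.81×10^5 → turbulent
ε/D = 0.048/374 = 1.28×10^-4
Swamee-Jain: f = 0.01584
h_f = f(L/D)V²/(2g) = 0.01584·(903/0.374)·0.6026²/(2·9.81) = 0.7077 m

h_f ≈ 0.708 m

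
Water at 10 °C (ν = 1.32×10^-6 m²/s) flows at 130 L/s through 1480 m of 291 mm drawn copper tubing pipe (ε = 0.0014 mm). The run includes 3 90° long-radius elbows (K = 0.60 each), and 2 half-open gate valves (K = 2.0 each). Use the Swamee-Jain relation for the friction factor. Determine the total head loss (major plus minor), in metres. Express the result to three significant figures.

H_L ≈ 14.5 m

V = 4Q/(πD²) = 1.955 m/s; V²/2g = 0.1947 m
Re = 4.31×10^5, ε/D = 4.81×10^-6 → f = 0.01352 (Swamee-Jain)
Major: h_f = f(L/D)·V²/2g = 0.01352·5086·0.1947 = 13.39 m
Minor: ΣK = 5.80; h_m = ΣK·V²/2g = 1.129 m
Total H_L = 13.39 + 1.129 = 14.52 m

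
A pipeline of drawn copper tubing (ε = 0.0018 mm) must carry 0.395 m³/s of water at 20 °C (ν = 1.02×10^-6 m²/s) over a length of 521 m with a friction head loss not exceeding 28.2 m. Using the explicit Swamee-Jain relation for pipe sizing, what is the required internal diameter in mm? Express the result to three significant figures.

D ≈ 306 mm

Swamee-Jain (Type III): D = 0.66·[ε^1.25·(LQ²/(gh_f))^4.75 + ν·Q^9.4·(L/(gh_f))^5.2]^0.04
LQ²/(gh_f) = 0.2938; L/(gh_f) = 1.883
Term 1 = ε^1.25·(…)^4.75 = 1.96×10^-10; Term 2 = ν·Q^9.4·(…)^5.2 = 4.43×10^-9
D = 0.66·(1.96×10^-10 + 4.43×10^-9)^0.04 = 0.3063 m = 306 mm
Check: V = 5.36 m/s, Re = 1.61×10^6, f = 0.01093, h_f = 27.2 m ≈ 28.2 m ✓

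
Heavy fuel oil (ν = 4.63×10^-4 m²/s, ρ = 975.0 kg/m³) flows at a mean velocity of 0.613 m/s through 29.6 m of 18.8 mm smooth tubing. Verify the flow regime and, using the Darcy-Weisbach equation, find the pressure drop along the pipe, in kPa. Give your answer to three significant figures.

Δp ≈ 742 kPa

Re = VD/ν = 0.613·0.01880/4.63×10^-4 = 24.9 → laminar (Re < 2300)
f = 64/Re = 2.571
h_f = f(L/D)V²/(2g) = 2.571·(29.6/0.01880)·0.613²/(2·9.81) = 77.54 m
Δp = ρg·h_f = 975.0·9.81·77.54 = 741.6 kPa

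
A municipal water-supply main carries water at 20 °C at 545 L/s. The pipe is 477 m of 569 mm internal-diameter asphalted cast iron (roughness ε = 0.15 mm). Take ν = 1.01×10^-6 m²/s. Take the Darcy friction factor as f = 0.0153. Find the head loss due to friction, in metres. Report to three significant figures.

h_f ≈ 3.00 m

V = 4Q/(πD²) = 4·0.545/(π·0.569²) = 2.143 m/s
h_f = f(L/D)V²/(2g) = 0.01530·(477/0.569)·2.143²/(2·9.81) = 3.003 m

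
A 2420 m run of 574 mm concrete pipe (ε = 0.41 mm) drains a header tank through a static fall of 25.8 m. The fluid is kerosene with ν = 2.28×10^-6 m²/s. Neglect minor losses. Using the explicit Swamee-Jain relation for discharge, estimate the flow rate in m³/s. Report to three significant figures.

Swamee-Jain (Type II): Q = -0.965·√(gD⁵h_f/L)·ln[ε/(3.7D) + √(3.17ν²L/(gD³h_f))]
√(gD⁵h_f/L) = √(9.81·0.574⁵·25.8/2420) = 0.08073
ε/(3.7D) = 1.93×10^-4; √(3.17ν²L/(gD³h_f)) = 2.89×10^-5
Q = -0.965·0.08073·ln(2.219×10^-4) = 0.6554 m³/s
Check: V = 2.53 m/s, Re = 6.38×10^5, f = 0.01883, h_f = 26.0 m ≈ 25.8 m ✓

Q ≈ 0.655 m³/s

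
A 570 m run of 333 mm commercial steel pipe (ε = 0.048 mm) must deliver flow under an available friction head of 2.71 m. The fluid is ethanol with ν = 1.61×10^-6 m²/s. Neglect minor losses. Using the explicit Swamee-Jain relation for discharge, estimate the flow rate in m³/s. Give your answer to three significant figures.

Swamee-Jain (Type II): Q = -0.965·√(gD⁵h_f/L)·ln[ε/(3.7D) + √(3.17ν²L/(gD³h_f))]
√(gD⁵h_f/L) = √(9.81·0.333⁵·2.71/570) = 0.01382
ε/(3.7D) = 3.90×10^-5; √(3.17ν²L/(gD³h_f)) = 6.91×10^-5
Q = -0.965·0.01382·ln(1.080×10^-4) = 0.1218 m³/s
Check: V = 1.40 m/s, Re = 2.89×10^5, f = 0.01591, h_f = 2.72 m ≈ 2.71 m ✓

Q ≈ 0.122 m³/s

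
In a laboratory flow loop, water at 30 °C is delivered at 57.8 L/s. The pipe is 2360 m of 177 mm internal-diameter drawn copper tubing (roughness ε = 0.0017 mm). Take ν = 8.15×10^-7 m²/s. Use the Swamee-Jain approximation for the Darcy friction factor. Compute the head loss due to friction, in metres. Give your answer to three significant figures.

V = 4Q/(πD²) = 4·0.0578/(π·0.177²) = 2.349 m/s
Re = VD/ν = 2.349·0.177/8.15×10^-7 = 5.10×10^5 → turbulent
ε/D = 0.0017/177 = 9.60×10^-6
Swamee-Jain: f = 0.01320
h_f = f(L/D)V²/(2g) = 0.01320·(2360/0.177)·2.349²/(2·9.81) = 49.50 m

h_f ≈ 49.5 m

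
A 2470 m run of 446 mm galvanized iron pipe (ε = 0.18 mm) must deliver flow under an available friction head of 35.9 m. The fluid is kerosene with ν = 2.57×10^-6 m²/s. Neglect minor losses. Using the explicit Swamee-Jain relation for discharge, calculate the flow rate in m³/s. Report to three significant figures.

Swamee-Jain (Type II): Q = -0.965·√(gD⁵h_f/L)·ln[ε/(3.7D) + √(3.17ν²L/(gD³h_f))]
√(gD⁵h_f/L) = √(9.81·0.446⁵·35.9/2470) = 0.05016
ε/(3.7D) = 1.09×10^-4; √(3.17ν²L/(gD³h_f)) = 4.07×10^-5
Q = -0.965·0.05016·ln(1.498×10^-4) = 0.4263 m³/s
Check: V = 2.73 m/s, Re = 4.74×10^5, f = 0.01720, h_f = 36.1 m ≈ 35.9 m ✓

Q ≈ 0.426 m³/s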